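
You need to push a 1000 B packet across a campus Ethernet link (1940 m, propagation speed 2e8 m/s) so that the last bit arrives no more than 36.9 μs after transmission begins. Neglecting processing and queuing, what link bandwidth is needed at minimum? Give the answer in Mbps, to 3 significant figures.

L = 8000 bits.
Propagation delay = 1940 / 200000000 = 9.7 μs.
Transmission budget = 36.9 − 9.7 = 27.2 μs.
R ≥ L / t_tx = 8000 bits / 2.72e-05 s = 294 Mbps.

294 Mbps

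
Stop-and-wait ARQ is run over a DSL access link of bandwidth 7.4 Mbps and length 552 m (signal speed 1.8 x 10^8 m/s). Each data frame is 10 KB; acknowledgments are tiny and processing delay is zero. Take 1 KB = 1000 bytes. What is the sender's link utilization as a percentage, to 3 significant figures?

99.9 %

t_tx = L/R = 80000/7400000 = 0.0108108 s.
t_prop = 552/180000000 = 3.06667e-06 s; RTT = 6.13333e-06 s.
Cycle = t_tx + RTT = 0.0108169 s.
Utilization = t_tx / cycle = 0.0108108/0.0108169 = 99.9 %.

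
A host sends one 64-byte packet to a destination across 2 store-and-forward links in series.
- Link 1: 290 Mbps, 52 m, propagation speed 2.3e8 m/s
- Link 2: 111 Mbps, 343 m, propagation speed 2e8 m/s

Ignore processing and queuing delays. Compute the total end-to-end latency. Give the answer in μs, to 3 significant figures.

8.32 μs

L = 64 × 8 = 512 bits.
Transmission delays (L/R per hop): 1.76552, 4.61261 μs; sum = 6.37813 μs.
Propagation delays (d/s per hop): 0.226087, 1.715 μs; sum = 1.94109 μs.
End-to-end = 8.32 μs.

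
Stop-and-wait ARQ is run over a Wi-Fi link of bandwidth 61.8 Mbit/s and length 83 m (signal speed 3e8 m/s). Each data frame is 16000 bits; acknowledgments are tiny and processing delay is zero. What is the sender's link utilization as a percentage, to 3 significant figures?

t_tx = L/R = 16000/61800000 = 0.0002589 s.
t_prop = 83/300000000 = 2.76667e-07 s; RTT = 5.53333e-07 s.
Cycle = t_tx + RTT = 0.000259453 s.
Utilization = t_tx / cycle = 0.0002589/0.000259453 = 99.8 %.

99.8 %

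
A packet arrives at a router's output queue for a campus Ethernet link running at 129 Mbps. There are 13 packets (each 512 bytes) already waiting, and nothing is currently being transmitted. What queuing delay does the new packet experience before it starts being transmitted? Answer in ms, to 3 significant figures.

Each queued packet: L/R = 4096/129000000 = 0.0317519 ms.
13 queued → 0.412775 ms.
Queuing delay = 0.413 ms.

0.413 ms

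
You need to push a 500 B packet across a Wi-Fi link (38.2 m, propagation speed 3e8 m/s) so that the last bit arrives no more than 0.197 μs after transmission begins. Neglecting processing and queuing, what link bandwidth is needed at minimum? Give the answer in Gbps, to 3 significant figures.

L = 4000 bits.
Propagation delay = 38.2 / 300000000 = 0.127333 μs.
Transmission budget = 0.197 − 0.127333 = 0.0696667 μs.
R ≥ L / t_tx = 4000 bits / 6.96667e-08 s = 57.4 Gbps.

57.4 Gbps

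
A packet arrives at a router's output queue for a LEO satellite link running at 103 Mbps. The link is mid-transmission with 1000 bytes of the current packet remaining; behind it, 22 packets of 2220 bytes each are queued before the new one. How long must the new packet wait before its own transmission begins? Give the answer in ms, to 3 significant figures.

3.87 ms

Each queued packet: L/R = 17760/103000000 = 0.172427 ms.
22 queued → 3.7934 ms.
Plus remaining 8000 bits of current packet: 0.0776699 ms.
Queuing delay = 3.87 ms.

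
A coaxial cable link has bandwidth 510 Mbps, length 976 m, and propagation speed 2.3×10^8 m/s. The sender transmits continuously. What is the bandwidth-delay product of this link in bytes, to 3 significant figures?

Propagation delay = 976 / 2.3e+08 = 4.24348e-06 s.
BDP = R × t_prop = 510000000 × 4.24348e-06 = 2164.17 bits.
In bytes: 2164.17/8 = 271 bytes.

271 bytes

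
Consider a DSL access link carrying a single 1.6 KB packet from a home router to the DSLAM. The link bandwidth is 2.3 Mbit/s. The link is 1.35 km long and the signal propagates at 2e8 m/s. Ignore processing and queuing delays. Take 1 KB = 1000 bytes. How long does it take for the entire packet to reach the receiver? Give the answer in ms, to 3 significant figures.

L = 12800 bits.
Transmission delay = L/R = 12800 / 2300000 = 5.56522 ms.
Propagation delay = d/s = 1350 m / 200000000 m/s = 0.00675 ms.
Total = 5.57 ms.

5.57 ms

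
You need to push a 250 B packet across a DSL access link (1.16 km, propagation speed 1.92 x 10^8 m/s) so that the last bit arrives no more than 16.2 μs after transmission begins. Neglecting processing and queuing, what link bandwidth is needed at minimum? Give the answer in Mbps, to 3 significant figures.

197 Mbps

L = 2000 bits.
Propagation delay = 1160 / 192000000 = 6.04167 μs.
Transmission budget = 16.2 − 6.04167 = 10.1583 μs.
R ≥ L / t_tx = 2000 bits / 1.01583e-05 s = 197 Mbps.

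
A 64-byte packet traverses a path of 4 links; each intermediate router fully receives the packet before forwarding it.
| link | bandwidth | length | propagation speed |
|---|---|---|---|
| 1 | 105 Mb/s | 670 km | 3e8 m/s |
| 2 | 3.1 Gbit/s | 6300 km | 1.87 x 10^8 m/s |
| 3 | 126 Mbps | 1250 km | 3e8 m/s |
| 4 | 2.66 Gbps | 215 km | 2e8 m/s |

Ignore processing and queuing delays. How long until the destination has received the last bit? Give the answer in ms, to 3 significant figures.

41.2 ms

L = 64 × 8 = 512 bits.
Transmission delays (L/R per hop): 0.00487619, 0.000165161, 0.00406349, 0.000192481 ms; sum = 0.00929733 ms.
Propagation delays (d/s per hop): 2.23333, 33.6898, 4.16667, 1.075 ms; sum = 41.1648 ms.
End-to-end = 41.2 ms.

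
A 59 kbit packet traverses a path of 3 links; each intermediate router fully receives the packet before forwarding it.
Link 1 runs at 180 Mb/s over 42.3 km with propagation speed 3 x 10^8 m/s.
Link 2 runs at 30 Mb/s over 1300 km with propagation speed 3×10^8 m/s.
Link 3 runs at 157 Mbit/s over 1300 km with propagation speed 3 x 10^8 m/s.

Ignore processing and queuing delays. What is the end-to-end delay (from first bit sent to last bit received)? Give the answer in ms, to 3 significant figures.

L = 59000 bits.
Transmission delays (L/R per hop): 0.327778, 1.96667, 0.375796 ms; sum = 2.67024 ms.
Propagation delays (d/s per hop): 0.141, 4.33333, 4.33333 ms; sum = 8.80767 ms.
End-to-end = 11.5 ms.

11.5 ms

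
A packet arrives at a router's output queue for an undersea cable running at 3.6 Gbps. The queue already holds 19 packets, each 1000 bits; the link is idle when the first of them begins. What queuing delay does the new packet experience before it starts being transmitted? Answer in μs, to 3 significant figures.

5.28 μs

Each queued packet: L/R = 1000/3600000000 = 0.277778 μs.
19 queued → 5.27778 μs.
Queuing delay = 5.28 μs.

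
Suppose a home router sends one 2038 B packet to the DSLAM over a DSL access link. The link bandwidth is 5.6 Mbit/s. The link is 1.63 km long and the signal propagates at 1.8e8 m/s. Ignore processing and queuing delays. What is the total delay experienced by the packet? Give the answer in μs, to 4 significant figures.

L = 2038 × 8 = 16304 bits.
Transmission delay = L/R = 16304 / 5600000 = 2911.43 μs.
Propagation delay = d/s = 1630 m / 180000000 m/s = 9.05556 μs.
Total = 2920 μs.

2920 μs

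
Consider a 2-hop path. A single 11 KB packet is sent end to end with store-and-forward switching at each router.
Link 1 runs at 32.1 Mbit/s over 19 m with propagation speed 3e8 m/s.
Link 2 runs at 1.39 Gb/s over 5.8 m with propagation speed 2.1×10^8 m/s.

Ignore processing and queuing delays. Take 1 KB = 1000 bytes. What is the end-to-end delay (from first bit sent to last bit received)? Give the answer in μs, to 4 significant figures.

L = 88000 bits.
Transmission delays (L/R per hop): 2741.43, 63.3094 μs; sum = 2804.74 μs.
Propagation delays (d/s per hop): 0.0633333, 0.027619 μs; sum = 0.0909524 μs.
End-to-end = 2805 μs.

2805 μs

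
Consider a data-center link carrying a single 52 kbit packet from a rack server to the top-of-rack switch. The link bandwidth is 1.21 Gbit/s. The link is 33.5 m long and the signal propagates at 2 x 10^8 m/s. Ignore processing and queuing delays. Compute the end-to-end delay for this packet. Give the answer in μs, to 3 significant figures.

43.1 μs

L = 52000 bits.
Transmission delay = L/R = 52000 / 1210000000 = 42.9752 μs.
Propagation delay = d/s = 33.5 m / 200000000 m/s = 0.1675 μs.
Total = 43.1 μs.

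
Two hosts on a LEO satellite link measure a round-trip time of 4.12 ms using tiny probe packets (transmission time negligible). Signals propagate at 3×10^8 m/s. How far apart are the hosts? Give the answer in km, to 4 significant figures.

One-way propagation = RTT/2 = 2.06 ms.
d = s × t = 300000000 × 0.00206 = 618.0 km.

618.0 km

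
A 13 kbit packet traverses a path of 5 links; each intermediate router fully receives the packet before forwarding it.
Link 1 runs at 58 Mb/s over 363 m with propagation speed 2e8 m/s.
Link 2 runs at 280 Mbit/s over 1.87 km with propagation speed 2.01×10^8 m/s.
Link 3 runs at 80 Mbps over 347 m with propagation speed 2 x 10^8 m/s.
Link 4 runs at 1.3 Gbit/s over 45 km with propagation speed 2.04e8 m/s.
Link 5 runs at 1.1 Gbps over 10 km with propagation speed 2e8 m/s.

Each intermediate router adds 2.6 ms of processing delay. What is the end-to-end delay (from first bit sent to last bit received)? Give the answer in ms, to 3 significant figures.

L = 13000 bits.
Transmission delays (L/R per hop): 0.224138, 0.0464286, 0.1625, 0.01, 0.0118182 ms; sum = 0.454885 ms.
Propagation delays (d/s per hop): 0.001815, 0.00930348, 0.001735, 0.220588, 0.05 ms; sum = 0.283442 ms.
Processing at 4 router(s): 4 × 2.6 ms = 10.4 ms.
End-to-end = 11.1 ms.

11.1 ms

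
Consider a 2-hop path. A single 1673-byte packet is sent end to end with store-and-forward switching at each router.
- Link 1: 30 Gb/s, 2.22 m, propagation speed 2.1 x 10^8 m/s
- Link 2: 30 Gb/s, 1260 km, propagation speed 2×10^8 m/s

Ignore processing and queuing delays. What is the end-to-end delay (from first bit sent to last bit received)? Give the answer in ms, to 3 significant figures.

L = 1673 × 8 = 13384 bits.
Transmission delay per hop = L/R = 13384/30000000000 = 0.000446133 ms; 2 hops → 0.000892267 ms.
Propagation delays (d/s per hop): 1.05714e-05, 6.3 ms; sum = 6.30001 ms.
End-to-end = 6.30 ms.

6.30 ms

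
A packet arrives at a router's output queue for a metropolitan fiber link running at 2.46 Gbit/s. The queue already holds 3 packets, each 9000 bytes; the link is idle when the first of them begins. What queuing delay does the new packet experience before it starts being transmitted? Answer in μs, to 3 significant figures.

87.8 μs

Each queued packet: L/R = 72000/2460000000 = 29.2683 μs.
3 queued → 87.8049 μs.
Queuing delay = 87.8 μs.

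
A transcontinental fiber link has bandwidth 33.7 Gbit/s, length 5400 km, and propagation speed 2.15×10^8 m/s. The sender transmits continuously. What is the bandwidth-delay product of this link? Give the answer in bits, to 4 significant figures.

Propagation delay = 5400000 / 215000000 = 0.0251163 s.
BDP = R × t_prop = 3.37e+10 × 0.0251163 = 846419000 bits.

846400000 bits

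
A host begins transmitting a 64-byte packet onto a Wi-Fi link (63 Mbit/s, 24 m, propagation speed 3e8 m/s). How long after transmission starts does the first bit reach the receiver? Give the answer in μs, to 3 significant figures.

First bit experiences only propagation delay: d/s = 24/300000000 = 0.0800 μs.

0.0800 μs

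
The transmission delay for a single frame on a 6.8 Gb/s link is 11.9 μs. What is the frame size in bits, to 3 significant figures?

L = R × t_tx = 6800000000 b/s × 1.19e-05 s = 80920 bits.

80900 bits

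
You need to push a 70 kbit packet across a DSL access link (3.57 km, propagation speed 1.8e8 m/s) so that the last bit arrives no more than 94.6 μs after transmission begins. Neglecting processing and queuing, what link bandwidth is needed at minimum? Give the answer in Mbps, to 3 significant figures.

Propagation delay = 3570 / 180000000 = 19.8333 μs.
Transmission budget = 94.6 − 19.8333 = 74.7667 μs.
R ≥ L / t_tx = 70000 bits / 7.47667e-05 s = 936 Mbps.

936 Mbps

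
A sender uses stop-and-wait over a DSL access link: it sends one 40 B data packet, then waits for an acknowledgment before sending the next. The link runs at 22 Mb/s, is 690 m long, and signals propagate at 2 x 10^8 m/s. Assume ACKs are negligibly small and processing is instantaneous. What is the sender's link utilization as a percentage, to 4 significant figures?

t_tx = L/R = 320/22000000 = 1.45455e-05 s.
t_prop = 690/200000000 = 3.45e-06 s; RTT = 6.9e-06 s.
Cycle = t_tx + RTT = 2.14455e-05 s.
Utilization = t_tx / cycle = 1.45455e-05/2.14455e-05 = 67.83 %.

67.83 %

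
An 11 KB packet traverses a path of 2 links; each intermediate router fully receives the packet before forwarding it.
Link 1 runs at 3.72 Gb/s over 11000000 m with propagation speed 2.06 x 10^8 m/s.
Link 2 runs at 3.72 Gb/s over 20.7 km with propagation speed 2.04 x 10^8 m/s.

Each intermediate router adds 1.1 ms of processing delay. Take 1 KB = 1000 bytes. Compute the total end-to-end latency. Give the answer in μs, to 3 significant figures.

54600 μs

L = 88000 bits.
Transmission delay per hop = L/R = 88000/3720000000 = 23.6559 μs; 2 hops → 47.3118 μs.
Propagation delays (d/s per hop): 53398.1, 101.471 μs; sum = 53499.5 μs.
Processing at 1 router(s): 1 × 1.1 ms = 1100 μs.
End-to-end = 54600 μs.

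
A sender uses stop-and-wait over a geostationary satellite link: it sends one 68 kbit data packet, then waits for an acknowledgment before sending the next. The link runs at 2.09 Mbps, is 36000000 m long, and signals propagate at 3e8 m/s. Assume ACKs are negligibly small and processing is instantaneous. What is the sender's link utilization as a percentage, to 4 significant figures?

t_tx = L/R = 68000/2.09e+06 = 0.0325359 s.
t_prop = 36000000/300000000 = 0.12 s; RTT = 0.24 s.
Cycle = t_tx + RTT = 0.272536 s.
Utilization = t_tx / cycle = 0.0325359/0.272536 = 11.94 %.

11.94 %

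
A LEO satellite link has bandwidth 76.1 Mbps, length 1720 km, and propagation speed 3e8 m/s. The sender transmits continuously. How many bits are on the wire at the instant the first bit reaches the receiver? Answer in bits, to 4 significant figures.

Propagation delay = 1720000 / 300000000 = 0.00573333 s.
BDP = R × t_prop = 76100000 × 0.00573333 = 436307 bits.

436300 bits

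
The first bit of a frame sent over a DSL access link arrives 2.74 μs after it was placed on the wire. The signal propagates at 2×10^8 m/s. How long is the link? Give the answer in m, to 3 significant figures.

d = s × t_prop = 200000000 × 2.74e-06 = 548 m.

548 m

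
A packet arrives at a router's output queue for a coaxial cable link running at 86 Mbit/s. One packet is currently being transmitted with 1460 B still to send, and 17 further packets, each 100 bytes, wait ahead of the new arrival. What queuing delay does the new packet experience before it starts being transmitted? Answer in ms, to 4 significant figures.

0.2940 ms

Each queued packet: L/R = 800/86000000 = 0.00930233 ms.
17 queued → 0.15814 ms.
Plus remaining 11680 bits of current packet: 0.135814 ms.
Queuing delay = 0.2940 ms.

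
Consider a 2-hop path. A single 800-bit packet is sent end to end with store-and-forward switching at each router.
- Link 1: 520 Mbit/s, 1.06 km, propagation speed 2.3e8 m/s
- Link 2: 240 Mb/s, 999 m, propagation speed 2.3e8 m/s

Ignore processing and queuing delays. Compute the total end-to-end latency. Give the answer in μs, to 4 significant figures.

13.82 μs

Transmission delays (L/R per hop): 1.53846, 3.33333 μs; sum = 4.87179 μs.
Propagation delays (d/s per hop): 4.6087, 4.34348 μs; sum = 8.95217 μs.
End-to-end = 13.82 μs.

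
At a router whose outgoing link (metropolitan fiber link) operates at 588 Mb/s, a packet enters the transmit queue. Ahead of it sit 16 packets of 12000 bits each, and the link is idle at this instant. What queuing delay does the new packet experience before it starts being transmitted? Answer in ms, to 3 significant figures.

Each queued packet: L/R = 12000/588000000 = 0.0204082 ms.
16 queued → 0.326531 ms.
Queuing delay = 0.327 ms.

0.327 ms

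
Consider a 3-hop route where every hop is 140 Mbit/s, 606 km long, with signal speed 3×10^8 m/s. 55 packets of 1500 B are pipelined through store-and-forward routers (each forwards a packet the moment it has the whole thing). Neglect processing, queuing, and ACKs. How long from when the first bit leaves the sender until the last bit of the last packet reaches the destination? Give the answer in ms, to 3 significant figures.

Per-hop transmission t_tx = L/R = 12000/140000000 = 0.0857143 ms.
Per-hop propagation t_prop = 606000/300000000 = 2.02 ms.
Pipeline fill: first packet needs 3·t_tx to clear all hops; remaining 54 packets each add one t_tx.
Total = (3+55-1)·t_tx + 3·t_prop = 57·0.0857143 + 3·2.02 = 10.9 ms.

10.9 ms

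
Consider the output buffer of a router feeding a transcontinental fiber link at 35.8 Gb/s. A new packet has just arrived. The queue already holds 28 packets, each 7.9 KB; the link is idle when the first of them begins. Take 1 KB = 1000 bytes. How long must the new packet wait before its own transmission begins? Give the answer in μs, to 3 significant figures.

Each queued packet: L/R = 63200/35800000000 = 1.76536 μs.
28 queued → 49.4302 μs.
Queuing delay = 49.4 μs.

49.4 μs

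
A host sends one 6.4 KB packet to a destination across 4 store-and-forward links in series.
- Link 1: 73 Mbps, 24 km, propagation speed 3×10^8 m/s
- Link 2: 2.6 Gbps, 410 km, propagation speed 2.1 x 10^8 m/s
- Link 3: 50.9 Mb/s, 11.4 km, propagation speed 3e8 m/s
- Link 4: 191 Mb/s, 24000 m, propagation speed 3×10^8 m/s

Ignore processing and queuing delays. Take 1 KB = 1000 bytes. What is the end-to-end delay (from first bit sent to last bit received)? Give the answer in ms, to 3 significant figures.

L = 51200 bits.
Transmission delays (L/R per hop): 0.70137, 0.0196923, 1.00589, 0.268063 ms; sum = 1.99502 ms.
Propagation delays (d/s per hop): 0.08, 1.95238, 0.038, 0.08 ms; sum = 2.15038 ms.
End-to-end = 4.15 ms.

4.15 ms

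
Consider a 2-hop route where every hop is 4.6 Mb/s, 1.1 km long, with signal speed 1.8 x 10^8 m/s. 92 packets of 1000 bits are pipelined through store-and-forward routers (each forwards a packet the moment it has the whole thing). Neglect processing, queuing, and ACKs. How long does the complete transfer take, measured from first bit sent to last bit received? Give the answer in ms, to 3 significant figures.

Per-hop transmission t_tx = L/R = 1000/4600000 = 0.217391 ms.
Per-hop propagation t_prop = 1100/180000000 = 0.00611111 ms.
Pipeline fill: first packet needs 2·t_tx to clear all hops; remaining 91 packets each add one t_tx.
Total = (2+92-1)·t_tx + 2·t_prop = 93·0.217391 + 2·0.00611111 = 20.2 ms.

20.2 ms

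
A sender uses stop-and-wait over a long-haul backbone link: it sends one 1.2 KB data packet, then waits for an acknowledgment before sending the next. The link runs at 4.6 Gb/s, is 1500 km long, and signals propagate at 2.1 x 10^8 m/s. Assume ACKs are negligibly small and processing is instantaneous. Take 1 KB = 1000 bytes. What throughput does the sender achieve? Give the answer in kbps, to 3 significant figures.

672 kbps

t_tx = L/R = 9600/4600000000 = 2.08696e-06 s.
t_prop = 1500000/210000000 = 0.00714286 s; RTT = 0.0142857 s.
Cycle = t_tx + RTT = 0.0142878 s.
Throughput = L / cycle = 9600 / 0.0142878 = 672 kbps.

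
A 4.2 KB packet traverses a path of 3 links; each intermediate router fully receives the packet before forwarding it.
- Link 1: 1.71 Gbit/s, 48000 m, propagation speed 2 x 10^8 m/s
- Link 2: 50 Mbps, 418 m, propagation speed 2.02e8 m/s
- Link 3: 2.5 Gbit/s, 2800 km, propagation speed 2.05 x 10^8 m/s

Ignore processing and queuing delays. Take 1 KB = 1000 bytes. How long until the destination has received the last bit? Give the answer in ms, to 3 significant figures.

L = 33600 bits.
Transmission delays (L/R per hop): 0.0196491, 0.672, 0.01344 ms; sum = 0.705089 ms.
Propagation delays (d/s per hop): 0.24, 0.00206931, 13.6585 ms; sum = 13.9006 ms.
End-to-end = 14.6 ms.

14.6 ms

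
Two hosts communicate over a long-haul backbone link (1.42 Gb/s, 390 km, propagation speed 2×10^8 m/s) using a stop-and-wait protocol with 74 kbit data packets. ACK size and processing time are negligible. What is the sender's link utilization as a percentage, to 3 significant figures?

t_tx = L/R = 74000/1420000000 = 5.21127e-05 s.
t_prop = 390000/200000000 = 0.00195 s; RTT = 0.0039 s.
Cycle = t_tx + RTT = 0.00395211 s.
Utilization = t_tx / cycle = 5.21127e-05/0.00395211 = 1.32 %.

1.32 %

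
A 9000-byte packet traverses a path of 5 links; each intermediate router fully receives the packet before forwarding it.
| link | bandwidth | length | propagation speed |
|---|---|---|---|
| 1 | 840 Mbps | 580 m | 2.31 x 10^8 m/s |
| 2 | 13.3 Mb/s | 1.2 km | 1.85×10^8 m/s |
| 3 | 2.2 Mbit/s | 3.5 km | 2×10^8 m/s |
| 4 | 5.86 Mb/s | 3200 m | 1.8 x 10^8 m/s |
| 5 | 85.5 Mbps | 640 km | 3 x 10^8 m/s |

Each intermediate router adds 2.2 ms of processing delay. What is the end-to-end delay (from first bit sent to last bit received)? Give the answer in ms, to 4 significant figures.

L = 9000 × 8 = 72000 bits.
Transmission delays (L/R per hop): 0.0857143, 5.41353, 32.7273, 12.2867, 0.842105 ms; sum = 51.3553 ms.
Propagation delays (d/s per hop): 0.00251082, 0.00648649, 0.0175, 0.0177778, 2.13333 ms; sum = 2.17761 ms.
Processing at 4 router(s): 4 × 2.2 ms = 8.8 ms.
End-to-end = 62.33 ms.

62.33 ms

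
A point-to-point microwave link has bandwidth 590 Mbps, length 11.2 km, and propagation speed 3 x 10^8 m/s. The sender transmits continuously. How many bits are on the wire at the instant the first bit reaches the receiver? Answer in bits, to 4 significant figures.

22030 bits

Propagation delay = 11200 / 300000000 = 3.73333e-05 s.
BDP = R × t_prop = 590000000 × 3.73333e-05 = 22026.7 bits.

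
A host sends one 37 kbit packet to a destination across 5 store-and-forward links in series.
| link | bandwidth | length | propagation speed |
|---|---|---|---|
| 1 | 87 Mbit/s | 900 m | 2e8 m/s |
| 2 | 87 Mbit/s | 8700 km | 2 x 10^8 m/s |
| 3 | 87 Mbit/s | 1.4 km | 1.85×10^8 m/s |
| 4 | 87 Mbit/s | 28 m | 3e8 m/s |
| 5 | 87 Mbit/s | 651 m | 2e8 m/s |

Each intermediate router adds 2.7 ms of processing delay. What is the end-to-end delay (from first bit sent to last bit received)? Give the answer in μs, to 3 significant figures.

L = 37000 bits.
Transmission delay per hop = L/R = 37000/87000000 = 425.287 μs; 5 hops → 2126.44 μs.
Propagation delays (d/s per hop): 4.5, 43500, 7.56757, 0.0933333, 3.255 μs; sum = 43515.4 μs.
Processing at 4 router(s): 4 × 2.7 ms = 10800 μs.
End-to-end = 56400 μs.

56400 μs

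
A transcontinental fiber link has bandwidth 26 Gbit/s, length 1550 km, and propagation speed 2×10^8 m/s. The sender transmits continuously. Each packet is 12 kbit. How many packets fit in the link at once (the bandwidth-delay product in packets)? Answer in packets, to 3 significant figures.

Propagation delay = 1550000 / 200000000 = 0.00775 s.
BDP = R × t_prop = 26000000000 × 0.00775 = 201500000 bits.
In packets of 12000 bits: 16800 packets.

16800 packets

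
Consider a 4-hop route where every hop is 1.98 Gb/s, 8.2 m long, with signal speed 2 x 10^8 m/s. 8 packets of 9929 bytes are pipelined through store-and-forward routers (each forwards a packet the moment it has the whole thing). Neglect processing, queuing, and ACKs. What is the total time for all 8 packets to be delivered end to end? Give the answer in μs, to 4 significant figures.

Per-hop transmission t_tx = L/R = 79432/1980000000 = 40.1172 μs.
Per-hop propagation t_prop = 8.2/200000000 = 0.041 μs.
Pipeline fill: first packet needs 4·t_tx to clear all hops; remaining 7 packets each add one t_tx.
Total = (4+8-1)·t_tx + 4·t_prop = 11·40.1172 + 4·0.041 = 441.5 μs.

441.5 μs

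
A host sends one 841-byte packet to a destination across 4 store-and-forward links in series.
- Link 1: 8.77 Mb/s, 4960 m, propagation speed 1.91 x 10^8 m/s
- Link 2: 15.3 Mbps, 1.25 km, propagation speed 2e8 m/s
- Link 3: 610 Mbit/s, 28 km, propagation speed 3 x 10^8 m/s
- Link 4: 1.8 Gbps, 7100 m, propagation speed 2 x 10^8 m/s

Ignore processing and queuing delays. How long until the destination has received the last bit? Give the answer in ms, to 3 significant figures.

1.38 ms

L = 841 × 8 = 6728 bits.
Transmission delays (L/R per hop): 0.767161, 0.439739, 0.0110295, 0.00373778 ms; sum = 1.22167 ms.
Propagation delays (d/s per hop): 0.0259686, 0.00625, 0.0933333, 0.0355 ms; sum = 0.161052 ms.
End-to-end = 1.38 ms.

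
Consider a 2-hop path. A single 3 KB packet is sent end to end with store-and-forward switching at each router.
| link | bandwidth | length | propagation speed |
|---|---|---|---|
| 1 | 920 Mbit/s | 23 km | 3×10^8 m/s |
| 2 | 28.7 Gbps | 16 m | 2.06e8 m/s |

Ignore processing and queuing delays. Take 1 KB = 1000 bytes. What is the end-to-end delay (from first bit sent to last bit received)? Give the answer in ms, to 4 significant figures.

L = 24000 bits.
Transmission delays (L/R per hop): 0.026087, 0.000836237 ms; sum = 0.0269232 ms.
Propagation delays (d/s per hop): 0.0766667, 7.76699e-05 ms; sum = 0.0767443 ms.
End-to-end = 0.1037 ms.

0.1037 ms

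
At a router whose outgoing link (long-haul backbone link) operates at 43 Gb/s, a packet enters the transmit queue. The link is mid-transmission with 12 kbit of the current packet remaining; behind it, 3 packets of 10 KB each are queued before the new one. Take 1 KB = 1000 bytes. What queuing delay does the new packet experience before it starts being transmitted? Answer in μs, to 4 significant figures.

Each queued packet: L/R = 80000/43000000000 = 1.86047 μs.
3 queued → 5.5814 μs.
Plus remaining 12000 bits of current packet: 0.27907 μs.
Queuing delay = 5.860 μs.

5.860 μs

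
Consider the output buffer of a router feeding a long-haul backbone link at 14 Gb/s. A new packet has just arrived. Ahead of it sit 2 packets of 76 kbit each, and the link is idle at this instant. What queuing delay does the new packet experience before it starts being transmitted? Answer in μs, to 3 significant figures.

10.9 μs

Each queued packet: L/R = 76000/14000000000 = 5.42857 μs.
2 queued → 10.8571 μs.
Queuing delay = 10.9 μs.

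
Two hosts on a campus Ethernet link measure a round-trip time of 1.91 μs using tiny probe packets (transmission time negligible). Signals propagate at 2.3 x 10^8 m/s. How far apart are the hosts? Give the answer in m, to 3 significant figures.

One-way propagation = RTT/2 = 0.955 μs.
d = s × t = 2.3e+08 × 9.55e-07 = 220 m.

220 m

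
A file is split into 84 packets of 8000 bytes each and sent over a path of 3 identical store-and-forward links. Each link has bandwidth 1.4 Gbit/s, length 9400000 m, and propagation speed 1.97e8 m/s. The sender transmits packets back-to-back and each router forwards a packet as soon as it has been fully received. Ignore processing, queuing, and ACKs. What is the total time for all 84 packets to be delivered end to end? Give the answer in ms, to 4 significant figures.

147.1 ms

Per-hop transmission t_tx = L/R = 64000/1400000000 = 0.0457143 ms.
Per-hop propagation t_prop = 9400000/197000000 = 47.7157 ms.
Pipeline fill: first packet needs 3·t_tx to clear all hops; remaining 83 packets each add one t_tx.
Total = (3+84-1)·t_tx + 3·t_prop = 86·0.0457143 + 3·47.7157 = 147.1 ms.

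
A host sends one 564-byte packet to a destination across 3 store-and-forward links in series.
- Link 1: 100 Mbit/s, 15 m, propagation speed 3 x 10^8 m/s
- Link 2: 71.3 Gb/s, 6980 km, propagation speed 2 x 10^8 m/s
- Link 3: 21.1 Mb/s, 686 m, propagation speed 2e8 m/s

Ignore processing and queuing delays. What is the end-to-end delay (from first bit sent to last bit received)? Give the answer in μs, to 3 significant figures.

L = 564 × 8 = 4512 bits.
Transmission delays (L/R per hop): 45.12, 0.0632819, 213.839 μs; sum = 259.022 μs.
Propagation delays (d/s per hop): 0.05, 34900, 3.43 μs; sum = 34903.5 μs.
End-to-end = 35200 μs.

35200 μs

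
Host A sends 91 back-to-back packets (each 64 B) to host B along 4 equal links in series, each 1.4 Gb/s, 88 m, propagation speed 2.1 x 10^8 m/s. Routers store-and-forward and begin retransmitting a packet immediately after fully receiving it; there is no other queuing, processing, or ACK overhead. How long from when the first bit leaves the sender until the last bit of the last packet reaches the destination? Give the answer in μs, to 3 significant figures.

Per-hop transmission t_tx = L/R = 512/1400000000 = 0.365714 μs.
Per-hop propagation t_prop = 88/210000000 = 0.419048 μs.
Pipeline fill: first packet needs 4·t_tx to clear all hops; remaining 90 packets each add one t_tx.
Total = (4+91-1)·t_tx + 4·t_prop = 94·0.365714 + 4·0.419048 = 36.1 μs.

36.1 μs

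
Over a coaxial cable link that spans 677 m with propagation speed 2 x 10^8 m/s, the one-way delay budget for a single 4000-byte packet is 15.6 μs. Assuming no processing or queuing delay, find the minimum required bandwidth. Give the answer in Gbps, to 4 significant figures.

L = 32000 bits.
Propagation delay = 677 / 200000000 = 3.385 μs.
Transmission budget = 15.6 − 3.385 = 12.215 μs.
R ≥ L / t_tx = 32000 bits / 1.2215e-05 s = 2.620 Gbps.

2.620 Gbps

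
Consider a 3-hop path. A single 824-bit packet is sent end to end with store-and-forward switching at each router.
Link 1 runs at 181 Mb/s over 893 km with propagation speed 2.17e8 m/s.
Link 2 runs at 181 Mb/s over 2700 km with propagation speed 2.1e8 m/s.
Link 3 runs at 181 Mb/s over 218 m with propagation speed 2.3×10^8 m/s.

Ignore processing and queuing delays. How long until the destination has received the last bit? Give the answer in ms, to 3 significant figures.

17.0 ms

Transmission delay per hop = L/R = 824/181000000 = 0.00455249 ms; 3 hops → 0.0136575 ms.
Propagation delays (d/s per hop): 4.11521, 12.8571, 0.000947826 ms; sum = 16.9733 ms.
End-to-end = 17.0 ms.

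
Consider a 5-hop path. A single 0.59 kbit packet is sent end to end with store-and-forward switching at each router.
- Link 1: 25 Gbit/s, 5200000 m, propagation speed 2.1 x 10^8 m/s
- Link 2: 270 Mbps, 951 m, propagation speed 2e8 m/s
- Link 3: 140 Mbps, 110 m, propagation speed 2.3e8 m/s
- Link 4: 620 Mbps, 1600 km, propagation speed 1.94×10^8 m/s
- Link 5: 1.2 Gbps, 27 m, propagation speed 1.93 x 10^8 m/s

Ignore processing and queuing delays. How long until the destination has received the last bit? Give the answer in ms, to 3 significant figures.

L = 590 bits.
Transmission delays (L/R per hop): 2.36e-05, 0.00218519, 0.00421429, 0.000951613, 0.000491667 ms; sum = 0.00786635 ms.
Propagation delays (d/s per hop): 24.7619, 0.004755, 0.000478261, 8.24742, 0.000139896 ms; sum = 33.0147 ms.
End-to-end = 33.0 ms.

33.0 ms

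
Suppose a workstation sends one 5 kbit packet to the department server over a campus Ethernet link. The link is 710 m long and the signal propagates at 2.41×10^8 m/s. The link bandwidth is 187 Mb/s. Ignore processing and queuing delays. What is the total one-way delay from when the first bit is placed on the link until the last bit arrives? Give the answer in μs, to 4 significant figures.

29.68 μs

L = 5000 bits.
Transmission delay = L/R = 5000 / 187000000 = 26.738 μs.
Propagation delay = d/s = 710 m / 241000000 m/s = 2.94606 μs.
Total = 29.68 μs.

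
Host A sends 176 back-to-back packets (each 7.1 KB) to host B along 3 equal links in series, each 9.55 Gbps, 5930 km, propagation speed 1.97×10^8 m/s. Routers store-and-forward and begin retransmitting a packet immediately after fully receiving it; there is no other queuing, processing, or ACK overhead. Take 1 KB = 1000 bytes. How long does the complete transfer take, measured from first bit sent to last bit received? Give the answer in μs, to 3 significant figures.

Per-hop transmission t_tx = L/R = 56800/9550000000 = 5.94764 μs.
Per-hop propagation t_prop = 5930000/197000000 = 30101.5 μs.
Pipeline fill: first packet needs 3·t_tx to clear all hops; remaining 175 packets each add one t_tx.
Total = (3+176-1)·t_tx + 3·t_prop = 178·5.94764 + 3·30101.5 = 91400 μs.

91400 μs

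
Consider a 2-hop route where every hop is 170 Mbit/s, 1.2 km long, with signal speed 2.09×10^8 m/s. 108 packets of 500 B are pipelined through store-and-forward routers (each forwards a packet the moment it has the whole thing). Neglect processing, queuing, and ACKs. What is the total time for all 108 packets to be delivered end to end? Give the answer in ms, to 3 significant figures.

Per-hop transmission t_tx = L/R = 4000/170000000 = 0.0235294 ms.
Per-hop propagation t_prop = 1200/209000000 = 0.00574163 ms.
Pipeline fill: first packet needs 2·t_tx to clear all hops; remaining 107 packets each add one t_tx.
Total = (2+108-1)·t_tx + 2·t_prop = 109·0.0235294 + 2·0.00574163 = 2.58 ms.

2.58 ms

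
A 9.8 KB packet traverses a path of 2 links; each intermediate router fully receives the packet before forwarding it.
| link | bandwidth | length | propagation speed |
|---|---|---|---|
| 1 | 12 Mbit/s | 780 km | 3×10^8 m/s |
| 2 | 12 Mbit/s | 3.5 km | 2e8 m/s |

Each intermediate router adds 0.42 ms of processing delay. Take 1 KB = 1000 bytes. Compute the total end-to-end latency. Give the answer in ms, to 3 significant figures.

16.1 ms

L = 78400 bits.
Transmission delay per hop = L/R = 78400/12000000 = 6.53333 ms; 2 hops → 13.0667 ms.
Propagation delays (d/s per hop): 2.6, 0.0175 ms; sum = 2.6175 ms.
Processing at 1 router(s): 1 × 0.42 ms = 0.42 ms.
End-to-end = 16.1 ms.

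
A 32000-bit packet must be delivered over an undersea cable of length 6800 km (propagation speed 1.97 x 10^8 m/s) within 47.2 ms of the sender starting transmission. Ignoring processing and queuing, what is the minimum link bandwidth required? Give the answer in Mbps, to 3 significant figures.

2.52 Mbps

Propagation delay = 6800000 / 197000000 = 34.5178 ms.
Transmission budget = 47.2 − 34.5178 = 12.6822 ms.
R ≥ L / t_tx = 32000 bits / 0.0126822 s = 2.52 Mbps.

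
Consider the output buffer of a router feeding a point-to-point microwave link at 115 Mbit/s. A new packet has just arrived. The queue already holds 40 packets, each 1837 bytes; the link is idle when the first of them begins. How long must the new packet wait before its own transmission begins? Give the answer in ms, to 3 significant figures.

Each queued packet: L/R = 14696/115000000 = 0.127791 ms.
40 queued → 5.11165 ms.
Queuing delay = 5.11 ms.

5.11 ms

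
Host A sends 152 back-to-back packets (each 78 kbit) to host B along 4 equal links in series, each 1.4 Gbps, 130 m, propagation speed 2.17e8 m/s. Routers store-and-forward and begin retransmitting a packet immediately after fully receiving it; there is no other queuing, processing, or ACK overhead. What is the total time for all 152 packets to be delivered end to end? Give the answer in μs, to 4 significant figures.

Per-hop transmission t_tx = L/R = 78000/1400000000 = 55.7143 μs.
Per-hop propagation t_prop = 130/217000000 = 0.599078 μs.
Pipeline fill: first packet needs 4·t_tx to clear all hops; remaining 151 packets each add one t_tx.
Total = (4+152-1)·t_tx + 4·t_prop = 155·55.7143 + 4·0.599078 = 8638 μs.

8638 μs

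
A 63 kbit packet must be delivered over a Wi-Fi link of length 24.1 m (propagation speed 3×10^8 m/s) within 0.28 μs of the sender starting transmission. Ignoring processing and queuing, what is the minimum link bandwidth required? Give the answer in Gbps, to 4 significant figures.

315.5 Gbps

Propagation delay = 24.1 / 300000000 = 0.0803333 μs.
Transmission budget = 0.28 − 0.0803333 = 0.199667 μs.
R ≥ L / t_tx = 63000 bits / 1.99667e-07 s = 315.5 Gbps.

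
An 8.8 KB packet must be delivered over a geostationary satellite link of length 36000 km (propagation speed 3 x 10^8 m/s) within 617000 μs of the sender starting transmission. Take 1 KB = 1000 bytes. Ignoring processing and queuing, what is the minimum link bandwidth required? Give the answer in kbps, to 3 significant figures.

142 kbps

L = 70400 bits.
Propagation delay = 36000000 / 300000000 = 120000 μs.
Transmission budget = 617000 − 120000 = 497000 μs.
R ≥ L / t_tx = 70400 bits / 0.497 s = 142 kbps.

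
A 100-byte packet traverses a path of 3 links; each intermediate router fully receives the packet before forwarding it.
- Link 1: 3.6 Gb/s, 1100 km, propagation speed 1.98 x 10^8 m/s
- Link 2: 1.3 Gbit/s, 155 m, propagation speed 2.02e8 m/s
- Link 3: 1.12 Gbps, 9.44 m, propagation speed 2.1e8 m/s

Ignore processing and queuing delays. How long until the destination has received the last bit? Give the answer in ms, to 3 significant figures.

5.56 ms

L = 100 × 8 = 800 bits.
Transmission delays (L/R per hop): 0.000222222, 0.000615385, 0.000714286 ms; sum = 0.00155189 ms.
Propagation delays (d/s per hop): 5.55556, 0.000767327, 4.49524e-05 ms; sum = 5.55637 ms.
End-to-end = 5.56 ms.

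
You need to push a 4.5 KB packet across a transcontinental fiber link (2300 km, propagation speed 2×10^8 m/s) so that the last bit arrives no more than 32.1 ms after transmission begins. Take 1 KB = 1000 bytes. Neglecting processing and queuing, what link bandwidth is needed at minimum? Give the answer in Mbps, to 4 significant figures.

1.748 Mbps

L = 36000 bits.
Propagation delay = 2300000 / 200000000 = 11.5 ms.
Transmission budget = 32.1 − 11.5 = 20.6 ms.
R ≥ L / t_tx = 36000 bits / 0.0206 s = 1.748 Mbps.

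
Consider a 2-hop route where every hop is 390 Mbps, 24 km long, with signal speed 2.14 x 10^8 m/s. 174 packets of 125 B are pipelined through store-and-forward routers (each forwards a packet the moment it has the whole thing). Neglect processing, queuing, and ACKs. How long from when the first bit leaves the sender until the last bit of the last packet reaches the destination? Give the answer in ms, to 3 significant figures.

0.673 ms

Per-hop transmission t_tx = L/R = 1000/390000000 = 0.0025641 ms.
Per-hop propagation t_prop = 24000/214000000 = 0.11215 ms.
Pipeline fill: first packet needs 2·t_tx to clear all hops; remaining 173 packets each add one t_tx.
Total = (2+174-1)·t_tx + 2·t_prop = 175·0.0025641 + 2·0.11215 = 0.673 ms.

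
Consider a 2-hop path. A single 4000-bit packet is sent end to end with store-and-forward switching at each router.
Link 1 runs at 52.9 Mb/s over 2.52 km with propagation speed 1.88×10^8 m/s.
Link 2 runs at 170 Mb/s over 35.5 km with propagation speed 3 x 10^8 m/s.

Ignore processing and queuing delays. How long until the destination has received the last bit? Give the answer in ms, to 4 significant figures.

Transmission delays (L/R per hop): 0.0756144, 0.0235294 ms; sum = 0.0991438 ms.
Propagation delays (d/s per hop): 0.0134043, 0.118333 ms; sum = 0.131738 ms.
End-to-end = 0.2309 ms.

0.2309 ms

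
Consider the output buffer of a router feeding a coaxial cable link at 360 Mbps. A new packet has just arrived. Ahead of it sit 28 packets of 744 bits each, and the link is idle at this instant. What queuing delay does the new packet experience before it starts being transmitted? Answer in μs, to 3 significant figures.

57.9 μs

Each queued packet: L/R = 744/360000000 = 2.06667 μs.
28 queued → 57.8667 μs.
Queuing delay = 57.9 μs.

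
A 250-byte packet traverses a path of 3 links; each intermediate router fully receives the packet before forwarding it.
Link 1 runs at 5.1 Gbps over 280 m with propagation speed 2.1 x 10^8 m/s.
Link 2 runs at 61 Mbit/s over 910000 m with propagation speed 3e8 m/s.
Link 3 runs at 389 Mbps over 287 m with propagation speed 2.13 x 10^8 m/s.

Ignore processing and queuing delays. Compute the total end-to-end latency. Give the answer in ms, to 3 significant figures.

3.07 ms

L = 250 × 8 = 2000 bits.
Transmission delays (L/R per hop): 0.000392157, 0.0327869, 0.00514139 ms; sum = 0.0383204 ms.
Propagation delays (d/s per hop): 0.00133333, 3.03333, 0.00134742 ms; sum = 3.03601 ms.
End-to-end = 3.07 ms.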